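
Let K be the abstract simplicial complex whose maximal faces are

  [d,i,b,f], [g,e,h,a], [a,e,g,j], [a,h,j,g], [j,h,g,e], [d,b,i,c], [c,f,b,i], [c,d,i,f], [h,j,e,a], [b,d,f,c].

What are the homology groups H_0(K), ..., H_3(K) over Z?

Take the total order a < b < c < d < e < f < g < h < i < j on the vertex set. Then K (dimension 3) consists of the simplices:

  0-simplices (10): a, b, c, d, e, f, g, h, i, j
  1-simplices (20): ae, ag, ah, aj, bc, bd, bf, bi, cd, cf, ci, df, di, eg, eh, ej, fi, gh, gj, hj
  2-simplices (20): aeg, aeh, aej, agh, agj, ahj, bcd, bcf, bci, bdf, bdi, bfi, cdf, cdi, cfi, dfi, egh, egj, ehj, ghj
  3-simplices (10): aegh, aegj, aehj, aghj, bcdf, bcdi, bcfi, bdfi, cdfi, eghj

so the chain groups are C_0 ≅ Z^10, C_1 ≅ Z^20, C_2 ≅ Z^20, C_3 ≅ Z^10.

Boundary ∂_1: C_1 → C_0 sends each edge [p,q] (with p < q) to q − p. For instance
  ∂bf = f − b.
This gives a 10×20 integer matrix of rank 8; reducing to Smith normal form yields diagonal entries (1,1,1,1,1,1,1,1).

The boundary map ∂_2: C_2 → C_1 acts by ∂[p,q,r] = [q,r] − [p,r] + [p,q]. For instance
  ∂cdf = df − cf + cd,
  ∂ehj = hj − ej + eh.
The 20×20 boundary matrix has rank 12 and Smith normal form diag(1,1,1,1,1,1,1,1,1,1,1,1).

The boundary map ∂_3: C_3 → C_2 sends each 3-simplex σ to the alternating sum Σ_i (−1)^i (σ with its i-th vertex removed). For instance
  ∂bdfi = dfi − bfi + bdi − bdf,
  ∂aegj = egj − agj + aej − aeg.
As a 20×10 matrix over Z this has rank 8, with invariant factors (1,1,1,1,1,1,1,1).

From H_k ≅ ker(∂_k) / im(∂_{k+1}) we obtain:

  H_0: rank C_0 − rank ∂_1 = 10 − 8 = 2, and the invariant factors of ∂_1 are all 1, so H_0 = Z^2.
  H_1: rank ker ∂_1 − rank ∂_2 = (20 − 8) − 12 = 0, and the invariant factors of ∂_2 are all 1, so H_1 = 0.
  H_2: rank ker ∂_2 − rank ∂_3 = (20 − 12) − 8 = 0, and the invariant factors of ∂_3 are all 1, so H_2 = 0.
  H_3: rank ker ∂_3 − rank ∂_4 = (10 − 8) − 0 = 2, and there is no ∂_4, so H_3 = Z^2.

As a check, the Euler characteristic is 10 − 20 + 20 − 10 = 0, which agrees with 2 − 0 + 0 − 2 = 0.
(K is a triangulation of the disjoint union of the 3-sphere S^3 and the 3-sphere S^3.)

H_0 ≅ Z^2,  H_1 = 0,  H_2 = 0,  H_3 ≅ Z^2.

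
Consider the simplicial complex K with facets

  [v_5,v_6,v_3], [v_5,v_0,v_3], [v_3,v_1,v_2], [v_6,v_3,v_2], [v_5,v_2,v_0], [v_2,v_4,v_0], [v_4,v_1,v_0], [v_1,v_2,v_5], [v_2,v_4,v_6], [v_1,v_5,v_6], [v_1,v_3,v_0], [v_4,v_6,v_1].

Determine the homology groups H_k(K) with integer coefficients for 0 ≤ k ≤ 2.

K has 7 vertices, 18 edges, 12 triangles.
rank ∂_0 = 0, rank ∂_1 = 6 ⇒ b_0 = 7 − 0 − 6 = 1; all invariant factors of ∂_1 are 1 so no torsion. So H_0 = Z.
rank ∂_1 = 6, rank ∂_2 = 12 ⇒ b_1 = 18 − 6 − 12 = 0; ∂_2 has invariant factor(s) [2] giving torsion. So H_1 = Z/2.
rank ∂_2 = 12, rank ∂_3 = 0 ⇒ b_2 = 12 − 12 − 0 = 0. So H_2 = 0.

H_0 ≅ Z,  H_1 ≅ Z/2,  H_2 = 0.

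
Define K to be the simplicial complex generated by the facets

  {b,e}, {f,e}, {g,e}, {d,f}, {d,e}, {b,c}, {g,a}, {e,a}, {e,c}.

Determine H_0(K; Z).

H_0 = Z.

Order the vertices as a < b < c < d < e < f < g. Listing each simplex with vertices in this order, K has dimension 1 with simplices:

  0-simplices (7): a, b, c, d, e, f, g
  1-simplices (9): ae, ag, bc, be, ce, de, df, ef, eg

giving chain groups C_0 ≅ Z^7, C_1 ≅ Z^9.

∂_1: C_1 → C_0 sends each edge [p,q] (with p < q) to q − p.
As a 7×9 matrix over Z this has rank 6, with invariant factors (1,1,1,1,1,1).

Computing H_k = (kernel of ∂_k) / (image of ∂_{k+1}):

  H_0: rank C_0 − rank ∂_1 = 7 − 6 = 1, and the invariant factors of ∂_1 are all 1, so H_0 = Z.

(K is a triangulation of a wedge of 3 circles.)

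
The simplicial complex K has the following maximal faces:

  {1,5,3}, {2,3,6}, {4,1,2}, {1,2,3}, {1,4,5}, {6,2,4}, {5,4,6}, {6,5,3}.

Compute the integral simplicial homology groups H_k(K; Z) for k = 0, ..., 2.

K has 6 vertices, 12 edges, 8 triangles.
rank ∂_0 = 0, rank ∂_1 = 5 ⇒ b_0 = 6 − 0 − 5 = 1; all invariant factors of ∂_1 are 1 so no torsion. So H_0 ≅ Z.
rank ∂_1 = 5, rank ∂_2 = 7 ⇒ b_1 = 12 − 5 − 7 = 0; all invariant factors of ∂_2 are 1 so no torsion. So H_1 ≅ 0.
rank ∂_2 = 7, rank ∂_3 = 0 ⇒ b_2 = 8 − 7 − 0 = 1. So H_2 ≅ Z.

H_0 = Z,  H_1 = 0,  H_2 = Z.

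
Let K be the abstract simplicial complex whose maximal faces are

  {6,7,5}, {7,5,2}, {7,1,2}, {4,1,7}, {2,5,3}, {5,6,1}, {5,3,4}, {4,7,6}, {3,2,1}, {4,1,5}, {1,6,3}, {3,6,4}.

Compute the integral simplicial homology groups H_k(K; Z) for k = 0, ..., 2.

H_0 = Z,  H_1 = Z/2,  H_2 = 0.

Take the total order 1 < 2 < 3 < 4 < 5 < 6 < 7 on the vertex set. Then K (dimension 2) consists of the simplices:

  0-simplices (7): [1], [2], [3], [4], [5], [6], [7]
  1-simplices (18): [1,2], [1,3], [1,4], [1,5], [1,6], [1,7], [2,3], [2,5], [2,7], [3,4], [3,5], [3,6], [4,5], [4,6], [4,7], [5,6], [5,7], [6,7]
  2-simplices (12): [1,2,3], [1,2,7], [1,3,6], [1,4,5], [1,4,7], [1,5,6], [2,3,5], [2,5,7], [3,4,5], [3,4,6], [4,6,7], [5,6,7]

Hence C_0 ≅ Z^7, C_1 ≅ Z^18, C_2 ≅ Z^12.

∂_1: C_1 → C_0 maps an edge to its endpoints' difference, ∂[p,q] = q − p. For instance
  ∂[1,4] = [4] − [1].
The resulting 7×18 matrix has rank 6, and its Smith normal form has invariant factors (1,1,1,1,1,1).

∂_2: C_2 → C_1 acts by ∂[p,q,r] = [q,r] − [p,r] + [p,q]. For instance
  ∂[1,4,5] = [4,5] − [1,5] + [1,4],
  ∂[2,3,5] = [3,5] − [2,5] + [2,3].
The 18×12 boundary matrix has rank 12 and Smith normal form diag(1,1,1,1,1,1,1,1,1,1,1,2).

Now H_k = ker ∂_k / im ∂_{k+1}, so:

  H_0: rank C_0 − rank ∂_1 = 7 − 6 = 1, and the invariant factors of ∂_1 are all 1, so H_0 ≅ Z.
  H_1: rank ker ∂_1 − rank ∂_2 = (18 − 6) − 12 = 0, and ∂_2 has invariant factor 2 > 1, so H_1 ≅ Z/2.
  H_2: rank ker ∂_2 − rank ∂_3 = (12 − 12) − 0 = 0, and there is no ∂_3, so H_2 ≅ 0.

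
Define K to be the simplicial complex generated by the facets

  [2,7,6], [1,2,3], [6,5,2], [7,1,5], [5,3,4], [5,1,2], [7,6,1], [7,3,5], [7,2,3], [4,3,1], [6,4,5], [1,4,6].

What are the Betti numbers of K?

Fix the vertex order 1 < 2 < 3 < 4 < 5 < 6 < 7 and write every simplex with vertices in increasing order. Then dim K = 2 and the simplices of K are:

  0-simplices (7): [1], [2], [3], [4], [5], [6], [7]
  1-simplices (18): [1,2], [1,3], [1,4], [1,5], [1,6], [1,7], [2,3], [2,5], [2,6], [2,7], [3,4], [3,5], [3,7], [4,5], [4,6], [5,6], [5,7], [6,7]
  2-simplices (12): [1,2,3], [1,2,5], [1,3,4], [1,4,6], [1,5,7], [1,6,7], [2,3,7], [2,5,6], [2,6,7], [3,4,5], [3,5,7], [4,5,6]

giving chain groups C_0 ≅ Z^7, C_1 ≅ Z^18, C_2 ≅ Z^12.

Boundary ∂_1: C_1 → C_0 sends each edge [p,q] (with p < q) to q − p.
The resulting 7×18 matrix has rank 6, and its Smith normal form has invariant factors (1,1,1,1,1,1).

The boundary map ∂_2: C_2 → C_1 maps a triangle to the signed sum of its edges. For instance
  ∂[1,2,5] = [2,5] − [1,5] + [1,2],
  ∂[1,6,7] = [6,7] − [1,7] + [1,6].
The resulting 18×12 matrix has rank 12, and its Smith normal form has invariant factors (1,1,1,1,1,1,1,1,1,1,1,2).

Now H_k = ker ∂_k / im ∂_{k+1}, so:

  H_0: rank C_0 − rank ∂_1 = 7 − 6 = 1, and the invariant factors of ∂_1 are all 1, so H_0 ≅ Z.
  H_1: rank ker ∂_1 − rank ∂_2 = (18 − 6) − 12 = 0, and ∂_2 has invariant factor 2 > 1, so H_1 ≅ Z/2.
  H_2: rank ker ∂_2 − rank ∂_3 = (12 − 12) − 0 = 0, and there is no ∂_3, so H_2 ≅ 0.

Hence the Betti numbers are b_0 = 1, b_1 = 0, b_2 = 0.

b_0 = 1, b_1 = 0, b_2 = 0.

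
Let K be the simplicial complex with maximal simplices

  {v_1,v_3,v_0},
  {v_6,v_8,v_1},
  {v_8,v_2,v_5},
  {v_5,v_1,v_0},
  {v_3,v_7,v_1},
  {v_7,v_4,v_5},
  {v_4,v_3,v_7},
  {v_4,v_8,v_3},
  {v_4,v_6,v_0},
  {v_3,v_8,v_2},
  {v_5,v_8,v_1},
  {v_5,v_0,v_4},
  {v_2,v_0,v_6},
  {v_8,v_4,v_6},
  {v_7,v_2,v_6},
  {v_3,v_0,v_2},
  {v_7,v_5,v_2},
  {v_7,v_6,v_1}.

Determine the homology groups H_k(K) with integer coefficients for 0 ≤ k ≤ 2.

Take the total order v_0 < v_1 < v_2 < v_3 < v_4 < v_5 < v_6 < v_7 < v_8 on the vertex set. Then K (dimension 2) consists of the simplices:

  0-simplices (9): [v_0], [v_1], [v_2], [v_3], [v_4], [v_5], [v_6], [v_7], [v_8]
  1-simplices (27): (27 of them)
  2-simplices (18): (18 of them)

so the chain groups are C_0 ≅ Z^9, C_1 ≅ Z^27, C_2 ≅ Z^18.

Boundary ∂_1: C_1 → C_0 maps an edge to its endpoints' difference, ∂[p,q] = q − p. For instance
  ∂[v_0,v_5] = [v_5] − [v_0].
As a 9×27 matrix over Z this has rank 8, with invariant factors (1,1,1,1,1,1,1,1).

The boundary map ∂_2: C_2 → C_1 sends each 2-simplex [p,q,r] to [q,r] − [p,r] + [p,q]. For instance
  ∂[v_0,v_1,v_5] = [v_1,v_5] − [v_0,v_5] + [v_0,v_1],
  ∂[v_4,v_5,v_7] = [v_5,v_7] − [v_4,v_7] + [v_4,v_5].
This gives a 27×18 integer matrix of rank 17; reducing to Smith normal form yields diagonal entries (1,1,1,1,1,1,1,1,1,1,1,1,1,1,1,1,1).

From H_k ≅ ker(∂_k) / im(∂_{k+1}) we obtain:

  H_0: rank C_0 − rank ∂_1 = 9 − 8 = 1, and the invariant factors of ∂_1 are all 1, so H_0 = Z.
  H_1: rank ker ∂_1 − rank ∂_2 = (27 − 8) − 17 = 2, and the invariant factors of ∂_2 are all 1, so H_1 = Z^2.
  H_2: rank ker ∂_2 − rank ∂_3 = (18 − 17) − 0 = 1, and there is no ∂_3, so H_2 = Z.

H_0 = Z,  H_1 = Z^2,  H_2 = Z.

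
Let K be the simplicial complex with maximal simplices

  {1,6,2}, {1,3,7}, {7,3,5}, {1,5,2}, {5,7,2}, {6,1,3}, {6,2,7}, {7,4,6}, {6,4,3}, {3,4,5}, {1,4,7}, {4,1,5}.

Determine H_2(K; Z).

H_2 ≅ 0.

Fix the vertex order 1 < 2 < 3 < 4 < 5 < 6 < 7 and write every simplex with vertices in increasing order. Then dim K = 2 and the simplices of K are:

  0-simplices (7): [1], [2], [3], [4], [5], [6], [7]
  1-simplices (18): [1,2], [1,3], [1,4], [1,5], [1,6], [1,7], [2,5], [2,6], [2,7], [3,4], [3,5], [3,6], [3,7], [4,5], [4,6], [4,7], [5,7], [6,7]
  2-simplices (12): [1,2,5], [1,2,6], [1,3,6], [1,3,7], [1,4,5], [1,4,7], [2,5,7], [2,6,7], [3,4,5], [3,4,6], [3,5,7], [4,6,7]

so the chain groups are C_0 ≅ Z^7, C_1 ≅ Z^18, C_2 ≅ Z^12.

Boundary ∂_1: C_1 → C_0 sends each edge [p,q] (with p < q) to q − p. For instance
  ∂[3,6] = [6] − [3].
As a 7×18 matrix over Z this has rank 6, with invariant factors (1,1,1,1,1,1).

∂_2: C_2 → C_1 sends each 2-simplex [p,q,r] to [q,r] − [p,r] + [p,q]. For instance
  ∂[3,4,5] = [4,5] − [3,5] + [3,4],
  ∂[1,4,7] = [4,7] − [1,7] + [1,4].
The resulting 18×12 matrix has rank 12, and its Smith normal form has invariant factors (1,1,1,1,1,1,1,1,1,1,1,2).

From H_k ≅ ker(∂_k) / im(∂_{k+1}) we obtain:

  H_2: rank ker ∂_2 − rank ∂_3 = (12 − 12) − 0 = 0, and there is no ∂_3, so H_2 ≅ 0.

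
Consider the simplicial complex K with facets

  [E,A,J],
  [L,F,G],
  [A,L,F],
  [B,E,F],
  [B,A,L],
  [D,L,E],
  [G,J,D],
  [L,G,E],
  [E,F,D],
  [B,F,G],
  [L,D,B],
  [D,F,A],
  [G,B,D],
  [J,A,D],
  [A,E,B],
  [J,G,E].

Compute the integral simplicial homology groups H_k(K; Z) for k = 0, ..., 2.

Take the total order A < B < D < E < F < G < J < L on the vertex set. Then K (dimension 2) consists of the simplices:

  0-simplices (8): A, B, D, E, F, G, J, L
  1-simplices (24): AB, AD, AE, AF, AJ, AL, BD, BE, BF, BG, BL, DE, DF, DG, DJ, DL, EF, EG, EJ, EL, FG, FL, GJ, GL
  2-simplices (16): ABE, ABL, ADF, ADJ, AEJ, AFL, BDG, BDL, BEF, BFG, DEF, DEL, DGJ, EGJ, EGL, FGL

giving chain groups C_0 ≅ Z^8, C_1 ≅ Z^24, C_2 ≅ Z^16.

Boundary ∂_1: C_1 → C_0 is given by ∂[p,q] = [q] − [p].
The 8×24 boundary matrix has rank 7 and Smith normal form diag(1,1,1,1,1,1,1).

Boundary ∂_2: C_2 → C_1 sends each 2-simplex [p,q,r] to [q,r] − [p,r] + [p,q]. For instance
  ∂EGJ = GJ − EJ + EG,
  ∂DEF = EF − DF + DE.
The resulting 24×16 matrix has rank 15, and its Smith normal form has invariant factors (1,1,1,1,1,1,1,1,1,1,1,1,1,1,1).

Computing H_k = (kernel of ∂_k) / (image of ∂_{k+1}):

  H_0: rank C_0 − rank ∂_1 = 8 − 7 = 1, and the invariant factors of ∂_1 are all 1, so H_0 ≅ Z.
  H_1: rank ker ∂_1 − rank ∂_2 = (24 − 7) − 15 = 2, and the invariant factors of ∂_2 are all 1, so H_1 ≅ Z^2.
  H_2: rank ker ∂_2 − rank ∂_3 = (16 − 15) − 0 = 1, and there is no ∂_3, so H_2 ≅ Z.

As a check, the Euler characteristic is 8 − 24 + 16 = 0, which agrees with 1 − 2 + 1 = 0.
(K is a triangulation of the torus T^2.)

H_0 ≅ Z,  H_1 ≅ Z^2,  H_2 ≅ Z.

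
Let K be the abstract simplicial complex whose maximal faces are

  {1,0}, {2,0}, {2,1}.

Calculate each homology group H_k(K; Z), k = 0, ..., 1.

H_0 ≅ Z,  H_1 ≅ Z.

Order the vertices as 0 < 1 < 2. Listing each simplex with vertices in this order, K has dimension 1 with simplices:

  0-simplices (3): [0], [1], [2]
  1-simplices (3): [0,1], [0,2], [1,2]

giving chain groups C_0 ≅ Z^3, C_1 ≅ Z^3.

Boundary ∂_1: C_1 → C_0 sends each edge [p,q] (with p < q) to q − p. For instance
  ∂[1,2] = [2] − [1].
This gives a 3×3 integer matrix of rank 2; reducing to Smith normal form yields diagonal entries (1,1).

Computing H_k = (kernel of ∂_k) / (image of ∂_{k+1}):

  H_0: rank C_0 − rank ∂_1 = 3 − 2 = 1, and the invariant factors of ∂_1 are all 1, so H_0 = Z.
  H_1: rank ker ∂_1 − rank ∂_2 = (3 − 2) − 0 = 1, and there is no ∂_2, so H_1 = Z.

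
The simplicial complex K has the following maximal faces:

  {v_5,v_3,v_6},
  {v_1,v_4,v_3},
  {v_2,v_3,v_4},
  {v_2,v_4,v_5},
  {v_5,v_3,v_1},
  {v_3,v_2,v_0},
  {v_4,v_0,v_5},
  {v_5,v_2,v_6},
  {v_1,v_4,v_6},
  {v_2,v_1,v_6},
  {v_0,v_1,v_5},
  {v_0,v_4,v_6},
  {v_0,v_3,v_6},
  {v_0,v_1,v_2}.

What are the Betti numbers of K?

Take the total order v_0 < v_1 < v_2 < v_3 < v_4 < v_5 < v_6 on the vertex set. Then K (dimension 2) consists of the simplices:

  0-simplices (7): [v_0], [v_1], [v_2], [v_3], [v_4], [v_5], [v_6]
  1-simplices (21): (21 of them)
  2-simplices (14): (14 of them)

Hence C_0 ≅ Z^7, C_1 ≅ Z^21, C_2 ≅ Z^14.

Boundary ∂_1: C_1 → C_0 is given by ∂[p,q] = [q] − [p]. For instance
  ∂[v_0,v_6] = [v_6] − [v_0].
As a 7×21 matrix over Z this has rank 6, with invariant factors (1,1,1,1,1,1).

∂_2: C_2 → C_1 maps a triangle to the signed sum of its edges. For instance
  ∂[v_1,v_3,v_4] = [v_3,v_4] − [v_1,v_4] + [v_1,v_3],
  ∂[v_0,v_1,v_2] = [v_1,v_2] − [v_0,v_2] + [v_0,v_1].
This gives a 21×14 integer matrix of rank 13; reducing to Smith normal form yields diagonal entries (1,1,1,1,1,1,1,1,1,1,1,1,1).

Computing H_k = (kernel of ∂_k) / (image of ∂_{k+1}):

  H_0: rank C_0 − rank ∂_1 = 7 − 6 = 1, and the invariant factors of ∂_1 are all 1, so H_0 = Z.
  H_1: rank ker ∂_1 − rank ∂_2 = (21 − 6) − 13 = 2, and the invariant factors of ∂_2 are all 1, so H_1 = Z^2.
  H_2: rank ker ∂_2 − rank ∂_3 = (14 − 13) − 0 = 1, and there is no ∂_3, so H_2 = Z.

As a check, the Euler characteristic is 7 − 21 + 14 = 0, which agrees with 1 − 2 + 1 = 0.
(K is a triangulation of the torus T^2.)

Hence the Betti numbers are b_0 = 1, b_1 = 2, b_2 = 1.

b_0 = 1, b_1 = 2, b_2 = 1.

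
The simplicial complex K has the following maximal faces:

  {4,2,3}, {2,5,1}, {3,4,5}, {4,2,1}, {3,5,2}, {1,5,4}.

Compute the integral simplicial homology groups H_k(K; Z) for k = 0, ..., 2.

Order the vertices as 1 < 2 < 3 < 4 < 5. Listing each simplex with vertices in this order, K has dimension 2 with simplices:

  0-simplices (5): [1], [2], [3], [4], [5]
  1-simplices (9): [1,2], [1,4], [1,5], [2,3], [2,4], [2,5], [3,4], [3,5], [4,5]
  2-simplices (6): [1,2,4], [1,2,5], [1,4,5], [2,3,4], [2,3,5], [3,4,5]

so the chain groups are C_0 ≅ Z^5, C_1 ≅ Z^9, C_2 ≅ Z^6.

Boundary ∂_1: C_1 → C_0 is given by ∂[p,q] = [q] − [p].
This gives a 5×9 integer matrix of rank 4; reducing to Smith normal form yields diagonal entries (1,1,1,1).

Boundary ∂_2: C_2 → C_1 sends each 2-simplex [p,q,r] to [q,r] − [p,r] + [p,q]. For instance
  ∂[2,3,4] = [3,4] − [2,4] + [2,3],
  ∂[1,2,4] = [2,4] − [1,4] + [1,2].
As a 9×6 matrix over Z this has rank 5, with invariant factors (1,1,1,1,1).

Computing H_k = (kernel of ∂_k) / (image of ∂_{k+1}):

  H_0: rank C_0 − rank ∂_1 = 5 − 4 = 1, and the invariant factors of ∂_1 are all 1, so H_0 = Z.
  H_1: rank ker ∂_1 − rank ∂_2 = (9 − 4) − 5 = 0, and the invariant factors of ∂_2 are all 1, so H_1 = 0.
  H_2: rank ker ∂_2 − rank ∂_3 = (6 − 5) − 0 = 1, and there is no ∂_3, so H_2 = Z.

As a check, the Euler characteristic is 5 − 9 + 6 = 2, which agrees with 1 − 0 + 1 = 2.

H_0 ≅ Z,  H_1 = 0,  H_2 ≅ Z.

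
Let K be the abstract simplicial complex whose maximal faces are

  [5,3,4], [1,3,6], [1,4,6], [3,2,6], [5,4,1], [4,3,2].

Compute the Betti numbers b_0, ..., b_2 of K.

b_0 = 1, b_1 = 1, b_2 = 0.

We work with the vertex ordering 1 < 2 < 3 < 4 < 5 < 6. The simplices of K, each written with vertices in increasing order, are:

  0-simplices (6): [1], [2], [3], [4], [5], [6]
  1-simplices (12): [1,3], [1,4], [1,5], [1,6], [2,3], [2,4], [2,6], [3,4], [3,5], [3,6], [4,5], [4,6]
  2-simplices (6): [1,3,6], [1,4,5], [1,4,6], [2,3,4], [2,3,6], [3,4,5]

giving chain groups C_0 ≅ Z^6, C_1 ≅ Z^12, C_2 ≅ Z^6.

Boundary ∂_1: C_1 → C_0 is given by ∂[p,q] = [q] − [p].
This gives a 6×12 integer matrix of rank 5; reducing to Smith normal form yields diagonal entries (1,1,1,1,1).

∂_2: C_2 → C_1 acts by ∂[p,q,r] = [q,r] − [p,r] + [p,q]. For instance
  ∂[1,3,6] = [3,6] − [1,6] + [1,3],
  ∂[1,4,5] = [4,5] − [1,5] + [1,4].
This gives a 12×6 integer matrix of rank 6; reducing to Smith normal form yields diagonal entries (1,1,1,1,1,1).

Reading off H_k = ker ∂_k / im ∂_{k+1}:

  H_0: rank C_0 − rank ∂_1 = 6 − 5 = 1, and the invariant factors of ∂_1 are all 1, so H_0 ≅ Z.
  H_1: rank ker ∂_1 − rank ∂_2 = (12 − 5) − 6 = 1, and the invariant factors of ∂_2 are all 1, so H_1 ≅ Z.
  H_2: rank ker ∂_2 − rank ∂_3 = (6 − 6) − 0 = 0, and there is no ∂_3, so H_2 ≅ 0.

As a check, the Euler characteristic is 6 − 12 + 6 = 0, which agrees with 1 − 1 + 0 = 0.

Hence the Betti numbers are b_0 = 1, b_1 = 1, b_2 = 0.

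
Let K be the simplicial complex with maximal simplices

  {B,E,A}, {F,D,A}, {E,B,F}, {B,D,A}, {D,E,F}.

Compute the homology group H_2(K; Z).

Order the vertices as A < B < D < E < F. Listing each simplex with vertices in this order, K has dimension 2 with simplices:

  0-simplices (5): A, B, D, E, F
  1-simplices (10): AB, AD, AE, AF, BD, BE, BF, DE, DF, EF
  2-simplices (5): ABD, ABE, ADF, BEF, DEF

giving chain groups C_0 ≅ Z^5, C_1 ≅ Z^10, C_2 ≅ Z^5.

The boundary map ∂_1: C_1 → C_0 maps an edge to its endpoints' difference, ∂[p,q] = q − p.
As a 5×10 matrix over Z this has rank 4, with invariant factors (1,1,1,1).

The boundary map ∂_2: C_2 → C_1 sends each 2-simplex [p,q,r] to [q,r] − [p,r] + [p,q]. For instance
  ∂BEF = EF − BF + BE,
  ∂ABD = BD − AD + AB.
As a 10×5 matrix over Z this has rank 5, with invariant factors (1,1,1,1,1).

Computing H_k = (kernel of ∂_k) / (image of ∂_{k+1}):

  H_2: rank ker ∂_2 − rank ∂_3 = (5 − 5) − 0 = 0, and there is no ∂_3, so H_2 = 0.

H_2 ≅ 0.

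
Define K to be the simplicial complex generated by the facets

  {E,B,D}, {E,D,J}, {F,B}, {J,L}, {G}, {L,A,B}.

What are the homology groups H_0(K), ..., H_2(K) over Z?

Order the vertices as A < B < D < E < F < G < J < L. Listing each simplex with vertices in this order, K has dimension 2 with simplices:

  0-simplices (8): A, B, D, E, F, G, J, L
  1-simplices (10): AB, AL, BD, BE, BF, BL, DE, DJ, EJ, JL
  2-simplices (3): ABL, BDE, DEJ

Hence C_0 ≅ Z^8, C_1 ≅ Z^10, C_2 ≅ Z^3.

∂_1: C_1 → C_0 sends each edge [p,q] (with p < q) to q − p.
As a 8×10 matrix over Z this has rank 6, with invariant factors (1,1,1,1,1,1).

∂_2: C_2 → C_1 maps a triangle to the signed sum of its edges. For instance
  ∂BDE = DE − BE + BD,
  ∂ABL = BL − AL + AB.
The 10×3 boundary matrix has rank 3 and Smith normal form diag(1,1,1).

Computing H_k = (kernel of ∂_k) / (image of ∂_{k+1}):

  H_0: rank C_0 − rank ∂_1 = 8 − 6 = 2, and the invariant factors of ∂_1 are all 1, so H_0 ≅ Z^2.
  H_1: rank ker ∂_1 − rank ∂_2 = (10 − 6) − 3 = 1, and the invariant factors of ∂_2 are all 1, so H_1 ≅ Z.
  H_2: rank ker ∂_2 − rank ∂_3 = (3 − 3) − 0 = 0, and there is no ∂_3, so H_2 ≅ 0.

H_0 ≅ Z^2,  H_1 ≅ Z,  H_2 = 0.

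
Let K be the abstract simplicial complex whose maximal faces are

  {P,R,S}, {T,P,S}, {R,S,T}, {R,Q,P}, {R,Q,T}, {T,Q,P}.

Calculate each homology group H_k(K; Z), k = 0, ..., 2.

H_0 ≅ Z,  H_1 = 0,  H_2 ≅ Z.

We work with the vertex ordering P < Q < R < S < T. The simplices of K, each written with vertices in increasing order, are:

  0-simplices (5): P, Q, R, S, T
  1-simplices (9): PQ, PR, PS, PT, QR, QT, RS, RT, ST
  2-simplices (6): PQR, PQT, PRS, PST, QRT, RST

so the chain groups are C_0 ≅ Z^5, C_1 ≅ Z^9, C_2 ≅ Z^6.

The boundary map ∂_1: C_1 → C_0 is given by ∂[p,q] = [q] − [p].
This gives a 5×9 integer matrix of rank 4; reducing to Smith normal form yields diagonal entries (1,1,1,1).

∂_2: C_2 → C_1 maps a triangle to the signed sum of its edges. For instance
  ∂PRS = RS − PS + PR,
  ∂PQR = QR − PR + PQ.
The 9×6 boundary matrix has rank 5 and Smith normal form diag(1,1,1,1,1).

Now H_k = ker ∂_k / im ∂_{k+1}, so:

  H_0: rank C_0 − rank ∂_1 = 5 − 4 = 1, and the invariant factors of ∂_1 are all 1, so H_0 ≅ Z.
  H_1: rank ker ∂_1 − rank ∂_2 = (9 − 4) − 5 = 0, and the invariant factors of ∂_2 are all 1, so H_1 ≅ 0.
  H_2: rank ker ∂_2 − rank ∂_3 = (6 − 5) − 0 = 1, and there is no ∂_3, so H_2 ≅ Z.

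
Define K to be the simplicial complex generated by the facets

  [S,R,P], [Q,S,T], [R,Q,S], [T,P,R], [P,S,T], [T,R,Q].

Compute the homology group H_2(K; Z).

H_2 = Z.

Order the vertices as P < Q < R < S < T. Listing each simplex with vertices in this order, K has dimension 2 with simplices:

  0-simplices (5): P, Q, R, S, T
  1-simplices (9): PR, PS, PT, QR, QS, QT, RS, RT, ST
  2-simplices (6): PRS, PRT, PST, QRS, QRT, QST

Hence C_0 ≅ Z^5, C_1 ≅ Z^9, C_2 ≅ Z^6.

Boundary ∂_1: C_1 → C_0 maps an edge to its endpoints' difference, ∂[p,q] = q − p. For instance
  ∂PR = R − P.
As a 5×9 matrix over Z this has rank 4, with invariant factors (1,1,1,1).

∂_2: C_2 → C_1 acts by ∂[p,q,r] = [q,r] − [p,r] + [p,q]. For instance
  ∂PST = ST − PT + PS,
  ∂QRT = RT − QT + QR.
The 9×6 boundary matrix has rank 5 and Smith normal form diag(1,1,1,1,1).

Now H_k = ker ∂_k / im ∂_{k+1}, so:

  H_2: rank ker ∂_2 − rank ∂_3 = (6 − 5) − 0 = 1, and there is no ∂_3, so H_2 ≅ Z.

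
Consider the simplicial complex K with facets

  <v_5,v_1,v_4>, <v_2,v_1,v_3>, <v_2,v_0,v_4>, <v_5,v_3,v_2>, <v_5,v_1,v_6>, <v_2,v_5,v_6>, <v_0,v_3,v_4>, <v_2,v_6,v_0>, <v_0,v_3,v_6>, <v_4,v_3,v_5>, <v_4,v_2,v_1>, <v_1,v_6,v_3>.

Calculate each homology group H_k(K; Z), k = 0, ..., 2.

Take the total order v_0 < v_1 < v_2 < v_3 < v_4 < v_5 < v_6 on the vertex set. Then K (dimension 2) consists of the simplices:

  0-simplices (7): [v_0], [v_1], [v_2], [v_3], [v_4], [v_5], [v_6]
  1-simplices (18): (18 of them)
  2-simplices (12): (12 of them)

Hence C_0 ≅ Z^7, C_1 ≅ Z^18, C_2 ≅ Z^12.

∂_1: C_1 → C_0 sends each edge [p,q] (with p < q) to q − p.
The 7×18 boundary matrix has rank 6 and Smith normal form diag(1,1,1,1,1,1).

Boundary ∂_2: C_2 → C_1 acts by ∂[p,q,r] = [q,r] − [p,r] + [p,q]. For instance
  ∂[v_0,v_2,v_4] = [v_2,v_4] − [v_0,v_4] + [v_0,v_2],
  ∂[v_1,v_2,v_4] = [v_2,v_4] − [v_1,v_4] + [v_1,v_2].
This gives a 18×12 integer matrix of rank 12; reducing to Smith normal form yields diagonal entries (1,1,1,1,1,1,1,1,1,1,1,2).

Computing H_k = (kernel of ∂_k) / (image of ∂_{k+1}):

  H_0: rank C_0 − rank ∂_1 = 7 − 6 = 1, and the invariant factors of ∂_1 are all 1, so H_0 ≅ Z.
  H_1: rank ker ∂_1 − rank ∂_2 = (18 − 6) − 12 = 0, and ∂_2 has invariant factor 2 > 1, so H_1 ≅ Z/2.
  H_2: rank ker ∂_2 − rank ∂_3 = (12 − 12) − 0 = 0, and there is no ∂_3, so H_2 ≅ 0.

(K is a triangulation of the real projective plane RP^2.)

H_0 ≅ Z,  H_1 ≅ Z/2,  H_2 = 0.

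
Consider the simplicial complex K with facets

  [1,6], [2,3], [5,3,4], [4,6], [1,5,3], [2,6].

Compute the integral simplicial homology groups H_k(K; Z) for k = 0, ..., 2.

K has 6 vertices, 9 edges, 2 triangles.
rank ∂_0 = 0, rank ∂_1 = 5 ⇒ b_0 = 6 − 0 − 5 = 1; all invariant factors of ∂_1 are 1 so no torsion. So H_0 = Z.
rank ∂_1 = 5, rank ∂_2 = 2 ⇒ b_1 = 9 − 5 − 2 = 2; all invariant factors of ∂_2 are 1 so no torsion. So H_1 = Z^2.
rank ∂_2 = 2, rank ∂_3 = 0 ⇒ b_2 = 2 − 2 − 0 = 0. So H_2 = 0.

H_0 ≅ Z,  H_1 ≅ Z^2,  H_2 = 0.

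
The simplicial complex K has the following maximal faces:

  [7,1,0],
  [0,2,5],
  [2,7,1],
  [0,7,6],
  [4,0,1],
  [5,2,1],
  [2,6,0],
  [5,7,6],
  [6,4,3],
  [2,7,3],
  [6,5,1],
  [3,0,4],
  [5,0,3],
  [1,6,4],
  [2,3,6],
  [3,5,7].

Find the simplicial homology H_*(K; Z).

Order the vertices as 0 < 1 < 2 < 3 < 4 < 5 < 6 < 7. Listing each simplex with vertices in this order, K has dimension 2 with simplices:

  0-simplices (8): [0], [1], [2], [3], [4], [5], [6], [7]
  1-simplices (24): (24 of them)
  2-simplices (16): [0,1,4], [0,1,7], [0,2,5], [0,2,6], [0,3,4], [0,3,5], [0,6,7], [1,2,5], [1,2,7], [1,4,6], [1,5,6], [2,3,6], [2,3,7], [3,4,6], [3,5,7], [5,6,7]

Hence C_0 ≅ Z^8, C_1 ≅ Z^24, C_2 ≅ Z^16.

The boundary map ∂_1: C_1 → C_0 is given by ∂[p,q] = [q] − [p].
As a 8×24 matrix over Z this has rank 7, with invariant factors (1,1,1,1,1,1,1).

∂_2: C_2 → C_1 acts by ∂[p,q,r] = [q,r] − [p,r] + [p,q]. For instance
  ∂[2,3,6] = [3,6] − [2,6] + [2,3],
  ∂[0,1,7] = [1,7] − [0,7] + [0,1].
As a 24×16 matrix over Z this has rank 15, with invariant factors (1,1,1,1,1,1,1,1,1,1,1,1,1,1,1).

Now H_k = ker ∂_k / im ∂_{k+1}, so:

  H_0: rank C_0 − rank ∂_1 = 8 − 7 = 1, and the invariant factors of ∂_1 are all 1, so H_0 = Z.
  H_1: rank ker ∂_1 − rank ∂_2 = (24 − 7) − 15 = 2, and the invariant factors of ∂_2 are all 1, so H_1 = Z^2.
  H_2: rank ker ∂_2 − rank ∂_3 = (16 − 15) − 0 = 1, and there is no ∂_3, so H_2 = Z.

As a check, the Euler characteristic is 8 − 24 + 16 = 0, which agrees with 1 − 2 + 1 = 0.

H_0 = Z,  H_1 = Z^2,  H_2 = Z.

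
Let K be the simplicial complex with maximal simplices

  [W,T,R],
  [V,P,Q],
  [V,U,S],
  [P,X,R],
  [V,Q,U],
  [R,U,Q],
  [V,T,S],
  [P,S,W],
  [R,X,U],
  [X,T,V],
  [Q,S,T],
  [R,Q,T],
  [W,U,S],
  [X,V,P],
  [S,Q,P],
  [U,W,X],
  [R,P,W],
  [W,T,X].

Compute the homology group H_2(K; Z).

H_2 ≅ 0.

Fix the vertex order P < Q < R < S < T < U < V < W < X and write every simplex with vertices in increasing order. Then dim K = 2 and the simplices of K are:

  0-simplices (9): P, Q, R, S, T, U, V, W, X
  1-simplices (27): PQ, PR, PS, PV, PW, PX, QR, QS, QT, QU, QV, RT, RU, RW, RX, ST, SU, SV, SW, TV, TW, TX, UV, UW, UX, VX, WX
  2-simplices (18): PQS, PQV, PRW, PRX, PSW, PVX, QRT, QRU, QST, QUV, RTW, RUX, STV, SUV, SUW, TVX, TWX, UWX

Hence C_0 ≅ Z^9, C_1 ≅ Z^27, C_2 ≅ Z^18.

The boundary map ∂_1: C_1 → C_0 is given by ∂[p,q] = [q] − [p]. For instance
  ∂ST = T − S.
The resulting 9×27 matrix has rank 8, and its Smith normal form has invariant factors (1,1,1,1,1,1,1,1).

Boundary ∂_2: C_2 → C_1 sends each 2-simplex [p,q,r] to [q,r] − [p,r] + [p,q]. For instance
  ∂PQV = QV − PV + PQ,
  ∂SUV = UV − SV + SU.
The 27×18 boundary matrix has rank 18 and Smith normal form diag(1,1,1,1,1,1,1,1,1,1,1,1,1,1,1,1,1,2).

From H_k ≅ ker(∂_k) / im(∂_{k+1}) we obtain:

  H_2: rank ker ∂_2 − rank ∂_3 = (18 − 18) − 0 = 0, and there is no ∂_3, so H_2 = 0.

(K is a triangulation of the Klein bottle.)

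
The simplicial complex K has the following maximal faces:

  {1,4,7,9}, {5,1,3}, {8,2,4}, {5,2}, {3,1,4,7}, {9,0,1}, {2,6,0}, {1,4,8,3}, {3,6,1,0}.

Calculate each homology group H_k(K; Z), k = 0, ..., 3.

H_0 = Z,  H_1 = Z^2,  H_2 = 0,  H_3 = 0.

Take the total order 0 < 1 < 2 < 3 < 4 < 5 < 6 < 7 < 8 < 9 on the vertex set. Then K (dimension 3) consists of the simplices:

  0-simplices (10): [0], [1], [2], [3], [4], [5], [6], [7], [8], [9]
  1-simplices (25): (25 of them)
  2-simplices (18): [0,1,3], [0,1,6], [0,1,9], [0,2,6], [0,3,6], [1,3,4], [1,3,5], [1,3,6], [1,3,7], [1,3,8], [1,4,7], [1,4,8], [1,4,9], [1,7,9], [2,4,8], [3,4,7], [3,4,8], [4,7,9]
  3-simplices (4): [0,1,3,6], [1,3,4,7], [1,3,4,8], [1,4,7,9]

Hence C_0 ≅ Z^10, C_1 ≅ Z^25, C_2 ≅ Z^18, C_3 ≅ Z^4.

Boundary ∂_1: C_1 → C_0 is given by ∂[p,q] = [q] − [p]. For instance
  ∂[3,6] = [6] − [3].
As a 10×25 matrix over Z this has rank 9, with invariant factors (1,1,1,1,1,1,1,1,1).

Boundary ∂_2: C_2 → C_1 sends each 2-simplex [p,q,r] to [q,r] − [p,r] + [p,q]. For instance
  ∂[1,4,7] = [4,7] − [1,7] + [1,4],
  ∂[4,7,9] = [7,9] − [4,9] + [4,7].
This gives a 25×18 integer matrix of rank 14; reducing to Smith normal form yields diagonal entries (1,1,1,1,1,1,1,1,1,1,1,1,1,1).

Boundary ∂_3: C_3 → C_2 sends each 3-simplex σ to the alternating sum Σ_i (−1)^i (σ with its i-th vertex removed). For instance
  ∂[0,1,3,6] = [1,3,6] − [0,3,6] + [0,1,6] − [0,1,3],
  ∂[1,3,4,8] = [3,4,8] − [1,4,8] + [1,3,8] − [1,3,4].
This gives a 18×4 integer matrix of rank 4; reducing to Smith normal form yields diagonal entries (1,1,1,1).

From H_k ≅ ker(∂_k) / im(∂_{k+1}) we obtain:

  H_0: rank C_0 − rank ∂_1 = 10 − 9 = 1, and the invariant factors of ∂_1 are all 1, so H_0 ≅ Z.
  H_1: rank ker ∂_1 − rank ∂_2 = (25 − 9) − 14 = 2, and the invariant factors of ∂_2 are all 1, so H_1 ≅ Z^2.
  H_2: rank ker ∂_2 − rank ∂_3 = (18 − 14) − 4 = 0, and the invariant factors of ∂_3 are all 1, so H_2 ≅ 0.
  H_3: rank ker ∂_3 − rank ∂_4 = (4 − 4) − 0 = 0, and there is no ∂_4, so H_3 ≅ 0.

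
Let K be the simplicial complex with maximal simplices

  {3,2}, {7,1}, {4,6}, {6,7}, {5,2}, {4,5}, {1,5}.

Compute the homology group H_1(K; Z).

H_1 ≅ Z.

Take the total order 1 < 2 < 3 < 4 < 5 < 6 < 7 on the vertex set. Then K (dimension 1) consists of the simplices:

  0-simplices (7): [1], [2], [3], [4], [5], [6], [7]
  1-simplices (7): [1,5], [1,7], [2,3], [2,5], [4,5], [4,6], [6,7]

so the chain groups are C_0 ≅ Z^7, C_1 ≅ Z^7.

∂_1: C_1 → C_0 sends each edge [p,q] (with p < q) to q − p.
This gives a 7×7 integer matrix of rank 6; reducing to Smith normal form yields diagonal entries (1,1,1,1,1,1).

Reading off H_k = ker ∂_k / im ∂_{k+1}:

  H_1: rank ker ∂_1 − rank ∂_2 = (7 − 6) − 0 = 1, and there is no ∂_2, so H_1 ≅ Z.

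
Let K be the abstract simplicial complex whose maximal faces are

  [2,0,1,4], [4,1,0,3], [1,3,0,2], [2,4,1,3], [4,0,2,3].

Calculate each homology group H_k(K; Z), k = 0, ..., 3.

Fix the vertex order 0 < 1 < 2 < 3 < 4 and write every simplex with vertices in increasing order. Then dim K = 3 and the simplices of K are:

  0-simplices (5): [0], [1], [2], [3], [4]
  1-simplices (10): [0,1], [0,2], [0,3], [0,4], [1,2], [1,3], [1,4], [2,3], [2,4], [3,4]
  2-simplices (10): [0,1,2], [0,1,3], [0,1,4], [0,2,3], [0,2,4], [0,3,4], [1,2,3], [1,2,4], [1,3,4], [2,3,4]
  3-simplices (5): [0,1,2,3], [0,1,2,4], [0,1,3,4], [0,2,3,4], [1,2,3,4]

so the chain groups are C_0 ≅ Z^5, C_1 ≅ Z^10, C_2 ≅ Z^10, C_3 ≅ Z^5.

∂_1: C_1 → C_0 maps an edge to its endpoints' difference, ∂[p,q] = q − p.
As a 5×10 matrix over Z this has rank 4, with invariant factors (1,1,1,1).

Boundary ∂_2: C_2 → C_1 maps a triangle to the signed sum of its edges. For instance
  ∂[2,3,4] = [3,4] − [2,4] + [2,3],
  ∂[0,1,3] = [1,3] − [0,3] + [0,1].
As a 10×10 matrix over Z this has rank 6, with invariant factors (1,1,1,1,1,1).

∂_3: C_3 → C_2 sends each 3-simplex σ to the alternating sum Σ_i (−1)^i (σ with its i-th vertex removed). For instance
  ∂[0,2,3,4] = [2,3,4] − [0,3,4] + [0,2,4] − [0,2,3],
  ∂[0,1,3,4] = [1,3,4] − [0,3,4] + [0,1,4] − [0,1,3].
The resulting 10×5 matrix has rank 4, and its Smith normal form has invariant factors (1,1,1,1).

Reading off H_k = ker ∂_k / im ∂_{k+1}:

  H_0: rank C_0 − rank ∂_1 = 5 − 4 = 1, and the invariant factors of ∂_1 are all 1, so H_0 = Z.
  H_1: rank ker ∂_1 − rank ∂_2 = (10 − 4) − 6 = 0, and the invariant factors of ∂_2 are all 1, so H_1 = 0.
  H_2: rank ker ∂_2 − rank ∂_3 = (10 − 6) − 4 = 0, and the invariant factors of ∂_3 are all 1, so H_2 = 0.
  H_3: rank ker ∂_3 − rank ∂_4 = (5 − 4) − 0 = 1, and there is no ∂_4, so H_3 = Z.

(K is a triangulation of the 3-sphere S^3.)

H_0 = Z,  H_1 = 0,  H_2 = 0,  H_3 = Z.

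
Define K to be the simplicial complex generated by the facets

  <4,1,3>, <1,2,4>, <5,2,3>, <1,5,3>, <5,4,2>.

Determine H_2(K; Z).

H_2 ≅ 0.

Fix the vertex order 1 < 2 < 3 < 4 < 5 and write every simplex with vertices in increasing order. Then dim K = 2 and the simplices of K are:

  0-simplices (5): [1], [2], [3], [4], [5]
  1-simplices (10): [1,2], [1,3], [1,4], [1,5], [2,3], [2,4], [2,5], [3,4], [3,5], [4,5]
  2-simplices (5): [1,2,4], [1,3,4], [1,3,5], [2,3,5], [2,4,5]

giving chain groups C_0 ≅ Z^5, C_1 ≅ Z^10, C_2 ≅ Z^5.

∂_1: C_1 → C_0 is given by ∂[p,q] = [q] − [p]. For instance
  ∂[3,4] = [4] − [3].
As a 5×10 matrix over Z this has rank 4, with invariant factors (1,1,1,1).

Boundary ∂_2: C_2 → C_1 maps a triangle to the signed sum of its edges. For instance
  ∂[1,3,4] = [3,4] − [1,4] + [1,3],
  ∂[2,4,5] = [4,5] − [2,5] + [2,4].
This gives a 10×5 integer matrix of rank 5; reducing to Smith normal form yields diagonal entries (1,1,1,1,1).

Reading off H_k = ker ∂_k / im ∂_{k+1}:

  H_2: rank ker ∂_2 − rank ∂_3 = (5 − 5) − 0 = 0, and there is no ∂_3, so H_2 ≅ 0.

(K is a triangulation of the Möbius band.)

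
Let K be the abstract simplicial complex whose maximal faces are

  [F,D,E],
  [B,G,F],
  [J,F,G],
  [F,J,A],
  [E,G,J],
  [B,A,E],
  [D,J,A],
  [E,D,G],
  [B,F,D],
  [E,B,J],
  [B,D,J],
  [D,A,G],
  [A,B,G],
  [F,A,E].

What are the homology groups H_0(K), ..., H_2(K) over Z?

K has 7 vertices, 21 edges, 14 triangles.
rank ∂_0 = 0, rank ∂_1 = 6 ⇒ b_0 = 7 − 0 − 6 = 1; all invariant factors of ∂_1 are 1 so no torsion. So H_0 = Z.
rank ∂_1 = 6, rank ∂_2 = 13 ⇒ b_1 = 21 − 6 − 13 = 2; all invariant factors of ∂_2 are 1 so no torsion. So H_1 = Z^2.
rank ∂_2 = 13, rank ∂_3 = 0 ⇒ b_2 = 14 − 13 − 0 = 1. So H_2 = Z.

H_0 = Z,  H_1 = Z^2,  H_2 = Z.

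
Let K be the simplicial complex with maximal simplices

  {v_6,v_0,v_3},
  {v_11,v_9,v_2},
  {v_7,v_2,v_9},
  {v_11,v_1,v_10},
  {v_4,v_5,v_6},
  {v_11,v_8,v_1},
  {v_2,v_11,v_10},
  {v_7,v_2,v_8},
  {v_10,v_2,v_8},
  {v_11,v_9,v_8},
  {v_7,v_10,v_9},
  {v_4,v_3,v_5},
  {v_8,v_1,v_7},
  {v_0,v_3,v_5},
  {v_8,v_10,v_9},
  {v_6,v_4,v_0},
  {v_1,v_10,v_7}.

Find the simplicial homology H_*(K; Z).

Take the total order v_0 < v_1 < v_2 < v_3 < v_4 < v_5 < v_6 < v_7 < v_8 < v_9 < v_10 < v_11 on the vertex set. Then K (dimension 2) consists of the simplices:

  0-simplices (12): [v_0], [v_1], [v_2], [v_3], [v_4], [v_5], [v_6], [v_7], [v_8], [v_9], [v_10], [v_11]
  1-simplices (28): (28 of them)
  2-simplices (17): (17 of them)

giving chain groups C_0 ≅ Z^12, C_1 ≅ Z^28, C_2 ≅ Z^17.

∂_1: C_1 → C_0 maps an edge to its endpoints' difference, ∂[p,q] = q − p. For instance
  ∂[v_8,v_10] = [v_10] − [v_8].
This gives a 12×28 integer matrix of rank 10; reducing to Smith normal form yields diagonal entries (1,1,1,1,1,1,1,1,1,1).

∂_2: C_2 → C_1 acts by ∂[p,q,r] = [q,r] − [p,r] + [p,q]. For instance
  ∂[v_3,v_4,v_5] = [v_4,v_5] − [v_3,v_5] + [v_3,v_4],
  ∂[v_2,v_7,v_9] = [v_7,v_9] − [v_2,v_9] + [v_2,v_7].
The 28×17 boundary matrix has rank 17 and Smith normal form diag(1,1,1,1,1,1,1,1,1,1,1,1,1,1,1,1,2).

Now H_k = ker ∂_k / im ∂_{k+1}, so:

  H_0: rank C_0 − rank ∂_1 = 12 − 10 = 2, and the invariant factors of ∂_1 are all 1, so H_0 ≅ Z^2.
  H_1: rank ker ∂_1 − rank ∂_2 = (28 − 10) − 17 = 1, and ∂_2 has invariant factor 2 > 1, so H_1 ≅ Z ⊕ Z_2.
  H_2: rank ker ∂_2 − rank ∂_3 = (17 − 17) − 0 = 0, and there is no ∂_3, so H_2 ≅ 0.

(K is a triangulation of the disjoint union of the real projective plane RP^2 and the Möbius band.)

H_0 ≅ Z^2,  H_1 ≅ Z ⊕ Z_2,  H_2 = 0.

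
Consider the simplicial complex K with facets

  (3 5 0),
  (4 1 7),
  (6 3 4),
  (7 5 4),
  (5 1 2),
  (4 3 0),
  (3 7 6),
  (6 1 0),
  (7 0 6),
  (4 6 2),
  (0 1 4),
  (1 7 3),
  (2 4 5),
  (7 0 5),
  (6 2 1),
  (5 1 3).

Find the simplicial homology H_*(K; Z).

Order the vertices as 0 < 1 < 2 < 3 < 4 < 5 < 6 < 7. Listing each simplex with vertices in this order, K has dimension 2 with simplices:

  0-simplices (8): [0], [1], [2], [3], [4], [5], [6], [7]
  1-simplices (24): (24 of them)
  2-simplices (16): [0,1,4], [0,1,6], [0,3,4], [0,3,5], [0,5,7], [0,6,7], [1,2,5], [1,2,6], [1,3,5], [1,3,7], [1,4,7], [2,4,5], [2,4,6], [3,4,6], [3,6,7], [4,5,7]

Hence C_0 ≅ Z^8, C_1 ≅ Z^24, C_2 ≅ Z^16.

Boundary ∂_1: C_1 → C_0 sends each edge [p,q] (with p < q) to q − p.
This gives a 8×24 integer matrix of rank 7; reducing to Smith normal form yields diagonal entries (1,1,1,1,1,1,1).

Boundary ∂_2: C_2 → C_1 sends each 2-simplex [p,q,r] to [q,r] − [p,r] + [p,q]. For instance
  ∂[1,3,7] = [3,7] − [1,7] + [1,3],
  ∂[0,1,6] = [1,6] − [0,6] + [0,1].
The resulting 24×16 matrix has rank 15, and its Smith normal form has invariant factors (1,1,1,1,1,1,1,1,1,1,1,1,1,1,1).

Reading off H_k = ker ∂_k / im ∂_{k+1}:

  H_0: rank C_0 − rank ∂_1 = 8 − 7 = 1, and the invariant factors of ∂_1 are all 1, so H_0 ≅ Z.
  H_1: rank ker ∂_1 − rank ∂_2 = (24 − 7) − 15 = 2, and the invariant factors of ∂_2 are all 1, so H_1 ≅ Z^2.
  H_2: rank ker ∂_2 − rank ∂_3 = (16 − 15) − 0 = 1, and there is no ∂_3, so H_2 ≅ Z.

H_0 = Z,  H_1 = Z^2,  H_2 = Z.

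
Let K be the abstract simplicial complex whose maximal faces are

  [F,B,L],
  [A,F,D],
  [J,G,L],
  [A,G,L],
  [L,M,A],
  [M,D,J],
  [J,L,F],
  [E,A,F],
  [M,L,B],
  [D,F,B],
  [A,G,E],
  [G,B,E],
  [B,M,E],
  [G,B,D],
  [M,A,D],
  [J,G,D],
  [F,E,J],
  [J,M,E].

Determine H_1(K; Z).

Order the vertices as A < B < D < E < F < G < J < L < M. Listing each simplex with vertices in this order, K has dimension 2 with simplices:

  0-simplices (9): A, B, D, E, F, G, J, L, M
  1-simplices (27): AD, AE, AF, AG, AL, AM, BD, BE, BF, BG, BL, BM, DF, DG, DJ, DM, EF, EG, EJ, EM, FJ, FL, GJ, GL, JL, JM, LM
  2-simplices (18): ADF, ADM, AEF, AEG, AGL, ALM, BDF, BDG, BEG, BEM, BFL, BLM, DGJ, DJM, EFJ, EJM, FJL, GJL

so the chain groups are C_0 ≅ Z^9, C_1 ≅ Z^27, C_2 ≅ Z^18.

∂_1: C_1 → C_0 is given by ∂[p,q] = [q] − [p]. For instance
  ∂DF = F − D.
The resulting 9×27 matrix has rank 8, and its Smith normal form has invariant factors (1,1,1,1,1,1,1,1).

The boundary map ∂_2: C_2 → C_1 sends each 2-simplex [p,q,r] to [q,r] − [p,r] + [p,q]. For instance
  ∂BEG = EG − BG + BE,
  ∂ADF = DF − AF + AD.
As a 27×18 matrix over Z this has rank 17, with invariant factors (1,1,1,1,1,1,1,1,1,1,1,1,1,1,1,1,1).

Computing H_k = (kernel of ∂_k) / (image of ∂_{k+1}):

  H_1: rank ker ∂_1 − rank ∂_2 = (27 − 8) − 17 = 2, and the invariant factors of ∂_2 are all 1, so H_1 = Z^2.

(K is a triangulation of the torus T^2.)

H_1 ≅ Z^2.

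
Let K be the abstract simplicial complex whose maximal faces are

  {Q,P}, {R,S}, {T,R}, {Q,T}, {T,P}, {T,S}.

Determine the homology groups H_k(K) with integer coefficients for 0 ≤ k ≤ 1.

H_0 ≅ Z,  H_1 ≅ Z^2.

Order the vertices as P < Q < R < S < T. Listing each simplex with vertices in this order, K has dimension 1 with simplices:

  0-simplices (5): P, Q, R, S, T
  1-simplices (6): PQ, PT, QT, RS, RT, ST

Hence C_0 ≅ Z^5, C_1 ≅ Z^6.

Boundary ∂_1: C_1 → C_0 maps an edge to its endpoints' difference, ∂[p,q] = q − p. For instance
  ∂QT = T − Q.
This gives a 5×6 integer matrix of rank 4; reducing to Smith normal form yields diagonal entries (1,1,1,1).

Computing H_k = (kernel of ∂_k) / (image of ∂_{k+1}):

  H_0: rank C_0 − rank ∂_1 = 5 − 4 = 1, and the invariant factors of ∂_1 are all 1, so H_0 ≅ Z.
  H_1: rank ker ∂_1 − rank ∂_2 = (6 − 4) − 0 = 2, and there is no ∂_2, so H_1 ≅ Z^2.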